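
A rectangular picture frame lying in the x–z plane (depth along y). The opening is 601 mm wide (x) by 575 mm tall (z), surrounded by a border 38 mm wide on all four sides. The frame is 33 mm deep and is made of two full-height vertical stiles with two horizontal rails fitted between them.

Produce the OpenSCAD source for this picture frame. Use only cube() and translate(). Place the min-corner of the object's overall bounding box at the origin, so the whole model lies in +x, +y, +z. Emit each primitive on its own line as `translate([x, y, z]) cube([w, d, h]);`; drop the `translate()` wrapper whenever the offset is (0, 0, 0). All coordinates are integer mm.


cube([38, 33, 651]);
translate([639, 0, 0]) cube([38, 33, 651]);
translate([38, 0, 0]) cube([601, 33, 38]);
translate([38, 0, 613]) cube([601, 33, 38]);


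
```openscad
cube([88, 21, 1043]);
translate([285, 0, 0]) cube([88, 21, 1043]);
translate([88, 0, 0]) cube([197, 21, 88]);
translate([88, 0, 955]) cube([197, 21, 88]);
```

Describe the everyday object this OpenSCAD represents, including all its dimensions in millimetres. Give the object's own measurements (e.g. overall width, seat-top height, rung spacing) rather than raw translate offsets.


A rectangular picture frame lying in the x–z plane (depth along y). The opening is 197 mm wide (x) by 867 mm tall (z), surrounded by a border 88 mm wide on all four sides. The frame is 21 mm deep and is made of two full-height vertical stiles with two horizontal rails fitted between them.


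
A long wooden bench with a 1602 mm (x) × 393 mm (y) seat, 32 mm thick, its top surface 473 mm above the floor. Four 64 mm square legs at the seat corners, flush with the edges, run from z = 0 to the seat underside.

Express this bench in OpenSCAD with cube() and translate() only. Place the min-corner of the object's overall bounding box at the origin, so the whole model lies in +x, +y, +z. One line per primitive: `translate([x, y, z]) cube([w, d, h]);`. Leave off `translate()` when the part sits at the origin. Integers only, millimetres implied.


translate([0, 0, 441]) cube([1602, 393, 32]);
cube([64, 64, 441]);
translate([0, 329, 0]) cube([64, 64, 441]);
translate([1538, 0, 0]) cube([64, 64, 441]);
translate([1538, 329, 0]) cube([64, 64, 441]);


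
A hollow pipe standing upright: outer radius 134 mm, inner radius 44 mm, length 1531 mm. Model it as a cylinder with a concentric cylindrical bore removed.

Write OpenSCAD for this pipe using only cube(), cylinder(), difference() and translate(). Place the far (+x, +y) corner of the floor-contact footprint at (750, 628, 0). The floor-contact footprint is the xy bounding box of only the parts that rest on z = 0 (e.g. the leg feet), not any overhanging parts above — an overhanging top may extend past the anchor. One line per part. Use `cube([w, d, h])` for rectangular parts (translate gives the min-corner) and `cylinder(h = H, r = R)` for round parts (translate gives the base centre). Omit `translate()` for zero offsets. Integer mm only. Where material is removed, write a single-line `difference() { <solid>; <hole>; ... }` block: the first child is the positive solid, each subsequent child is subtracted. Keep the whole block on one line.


difference() { translate([616, 494, 0]) cylinder(h = 1531, r = 134); translate([616, 494, 0]) cylinder(h = 1531, r = 44); }


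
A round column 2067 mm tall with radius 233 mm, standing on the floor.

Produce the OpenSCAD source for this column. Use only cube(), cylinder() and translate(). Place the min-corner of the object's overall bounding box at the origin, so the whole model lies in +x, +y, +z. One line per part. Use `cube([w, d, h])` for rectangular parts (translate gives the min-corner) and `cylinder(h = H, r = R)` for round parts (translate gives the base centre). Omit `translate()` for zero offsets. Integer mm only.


translate([233, 233, 0]) cylinder(h = 2067, r = 233);


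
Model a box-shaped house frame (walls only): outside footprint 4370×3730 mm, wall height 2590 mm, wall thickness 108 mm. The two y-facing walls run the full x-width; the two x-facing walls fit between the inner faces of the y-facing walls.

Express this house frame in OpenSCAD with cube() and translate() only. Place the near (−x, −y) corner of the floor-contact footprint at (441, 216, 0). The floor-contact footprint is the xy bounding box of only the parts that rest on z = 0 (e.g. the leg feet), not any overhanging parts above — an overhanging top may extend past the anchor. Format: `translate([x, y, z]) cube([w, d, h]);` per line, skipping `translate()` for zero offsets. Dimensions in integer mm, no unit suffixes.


translate([441, 216, 0]) cube([4370, 108, 2590]);
translate([441, 3838, 0]) cube([4370, 108, 2590]);
translate([441, 324, 0]) cube([108, 3514, 2590]);
translate([4703, 324, 0]) cube([108, 3514, 2590]);


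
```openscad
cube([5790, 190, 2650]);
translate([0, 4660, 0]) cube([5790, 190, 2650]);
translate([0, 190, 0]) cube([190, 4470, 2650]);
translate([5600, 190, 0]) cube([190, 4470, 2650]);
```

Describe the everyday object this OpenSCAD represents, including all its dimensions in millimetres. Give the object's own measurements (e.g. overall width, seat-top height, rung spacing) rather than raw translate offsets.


The wall frame of a small rectangular building: four walls, each 2650 mm tall and 190 mm thick, enclosing a footprint 5790 mm (x) by 4850 mm (y) outside-to-outside, with no floor or roof. The front and back walls (the −y and +y sides) span the full width; the two side walls fit between them.


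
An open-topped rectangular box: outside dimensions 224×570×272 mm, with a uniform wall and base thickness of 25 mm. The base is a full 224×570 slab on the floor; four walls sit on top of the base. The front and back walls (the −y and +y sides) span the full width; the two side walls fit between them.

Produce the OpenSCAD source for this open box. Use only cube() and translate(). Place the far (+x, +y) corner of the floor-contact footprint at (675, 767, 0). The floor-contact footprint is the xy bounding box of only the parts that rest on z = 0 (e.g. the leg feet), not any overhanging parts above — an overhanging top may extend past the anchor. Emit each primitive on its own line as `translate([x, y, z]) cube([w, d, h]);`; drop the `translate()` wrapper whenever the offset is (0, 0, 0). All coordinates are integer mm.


translate([451, 197, 0]) cube([224, 570, 25]);
translate([451, 197, 25]) cube([224, 25, 247]);
translate([451, 742, 25]) cube([224, 25, 247]);
translate([451, 222, 25]) cube([25, 520, 247]);
translate([650, 222, 25]) cube([25, 520, 247]);


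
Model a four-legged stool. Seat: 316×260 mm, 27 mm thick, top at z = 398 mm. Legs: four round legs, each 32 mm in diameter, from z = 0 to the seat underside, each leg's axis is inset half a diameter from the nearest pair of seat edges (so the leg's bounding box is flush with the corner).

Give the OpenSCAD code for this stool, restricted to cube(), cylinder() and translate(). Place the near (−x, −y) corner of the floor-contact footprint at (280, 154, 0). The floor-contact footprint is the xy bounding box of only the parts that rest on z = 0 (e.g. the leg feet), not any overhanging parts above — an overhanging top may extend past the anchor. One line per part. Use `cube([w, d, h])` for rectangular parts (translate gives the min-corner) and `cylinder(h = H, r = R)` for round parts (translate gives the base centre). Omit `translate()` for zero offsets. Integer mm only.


// leg_h = 398 - 27 = 371
translate([280, 154, 371]) cube([316, 260, 27]);
translate([296, 170, 0]) cylinder(h = 371, r = 16);
translate([580, 170, 0]) cylinder(h = 371, r = 16);
translate([296, 398, 0]) cylinder(h = 371, r = 16);
translate([580, 398, 0]) cylinder(h = 371, r = 16);


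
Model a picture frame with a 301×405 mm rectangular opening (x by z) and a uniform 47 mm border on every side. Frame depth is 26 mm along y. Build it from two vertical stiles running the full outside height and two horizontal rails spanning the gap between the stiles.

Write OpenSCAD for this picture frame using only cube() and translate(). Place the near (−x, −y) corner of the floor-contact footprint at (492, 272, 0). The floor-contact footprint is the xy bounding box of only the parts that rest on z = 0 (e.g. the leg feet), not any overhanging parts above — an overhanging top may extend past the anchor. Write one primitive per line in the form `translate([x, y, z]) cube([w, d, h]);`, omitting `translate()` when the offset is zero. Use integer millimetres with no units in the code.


translate([492, 272, 0]) cube([47, 26, 499]);
translate([840, 272, 0]) cube([47, 26, 499]);
translate([539, 272, 0]) cube([301, 26, 47]);
translate([539, 272, 452]) cube([301, 26, 47]);


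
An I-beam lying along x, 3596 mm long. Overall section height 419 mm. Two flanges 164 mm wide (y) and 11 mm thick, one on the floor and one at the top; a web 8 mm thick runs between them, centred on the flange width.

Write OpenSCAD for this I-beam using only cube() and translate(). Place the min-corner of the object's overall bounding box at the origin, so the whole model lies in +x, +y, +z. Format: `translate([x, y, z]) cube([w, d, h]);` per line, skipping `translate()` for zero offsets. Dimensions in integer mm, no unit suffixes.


cube([3596, 164, 11]);
translate([0, 78, 11]) cube([3596, 8, 397]);
translate([0, 0, 408]) cube([3596, 164, 11]);


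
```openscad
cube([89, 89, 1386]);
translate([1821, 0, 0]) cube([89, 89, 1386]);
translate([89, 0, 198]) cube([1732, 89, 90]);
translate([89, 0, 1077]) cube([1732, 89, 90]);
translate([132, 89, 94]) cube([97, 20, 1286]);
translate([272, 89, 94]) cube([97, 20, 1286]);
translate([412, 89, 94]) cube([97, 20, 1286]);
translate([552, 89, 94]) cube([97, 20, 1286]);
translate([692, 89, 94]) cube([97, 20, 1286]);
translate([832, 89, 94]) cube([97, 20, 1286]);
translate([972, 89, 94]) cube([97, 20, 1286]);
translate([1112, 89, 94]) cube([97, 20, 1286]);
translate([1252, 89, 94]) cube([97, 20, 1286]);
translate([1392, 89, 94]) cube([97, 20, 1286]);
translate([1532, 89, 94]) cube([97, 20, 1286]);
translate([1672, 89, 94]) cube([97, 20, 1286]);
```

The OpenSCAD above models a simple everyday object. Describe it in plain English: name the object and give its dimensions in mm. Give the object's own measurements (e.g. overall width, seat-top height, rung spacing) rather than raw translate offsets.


A fence section. Two 89×89 mm posts, 1386 mm tall, stand on the floor with a clear span of 1732 mm between their inner faces. Two horizontal rails of 89×90 mm section span the gap between the posts with their undersides at z = 198 mm and z = 1077 mm, flush with the posts' −y face. 12 pickets, each 97 mm wide, 20 mm thick and 1286 mm tall, are fixed to the +y face of the rails with their bottoms at z = 94 mm, spaced across the span with a 43 mm gap after the −x post and between neighbouring pickets, with 52 mm left before the +x post.


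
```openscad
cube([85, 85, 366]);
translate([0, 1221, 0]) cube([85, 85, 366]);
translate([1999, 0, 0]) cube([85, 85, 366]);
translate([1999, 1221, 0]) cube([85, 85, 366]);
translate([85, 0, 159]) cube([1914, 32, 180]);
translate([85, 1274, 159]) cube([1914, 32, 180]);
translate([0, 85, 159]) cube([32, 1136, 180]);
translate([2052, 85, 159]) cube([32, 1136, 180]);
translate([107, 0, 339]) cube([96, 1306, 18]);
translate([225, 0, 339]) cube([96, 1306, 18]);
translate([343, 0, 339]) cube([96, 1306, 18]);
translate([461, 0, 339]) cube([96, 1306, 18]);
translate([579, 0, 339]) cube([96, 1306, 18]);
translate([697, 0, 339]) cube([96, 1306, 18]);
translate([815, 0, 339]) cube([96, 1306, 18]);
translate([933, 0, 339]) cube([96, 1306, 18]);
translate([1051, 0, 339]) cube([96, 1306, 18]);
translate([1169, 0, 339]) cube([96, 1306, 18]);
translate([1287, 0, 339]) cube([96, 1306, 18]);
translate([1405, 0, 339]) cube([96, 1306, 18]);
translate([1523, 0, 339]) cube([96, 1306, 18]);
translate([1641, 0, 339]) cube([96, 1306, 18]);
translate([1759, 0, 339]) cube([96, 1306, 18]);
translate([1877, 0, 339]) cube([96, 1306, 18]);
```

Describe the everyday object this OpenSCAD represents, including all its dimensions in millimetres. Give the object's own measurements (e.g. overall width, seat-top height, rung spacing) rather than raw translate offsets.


A bed frame 2084 mm long (x) by 1306 mm wide (y). Four 85×85 mm corner posts, 366 mm tall, at the corners of the footprint. Four rails of 32 mm thickness and 180 mm height run between adjacent posts with their undersides at z = 159 mm, their outer faces flush with the outside of the frame (the two x-running rails run between the posts' inner faces; the two y-running rails run between the posts' inner faces). 16 slats, each 96 mm wide (x) and 18 mm thick, lie across the top of the two x-running rails, running the full 1306 mm width of the frame in y; along x they sit between the end posts with a 22 mm gap after the −x posts and between neighbouring slats, leaving 26 mm before the +x posts.


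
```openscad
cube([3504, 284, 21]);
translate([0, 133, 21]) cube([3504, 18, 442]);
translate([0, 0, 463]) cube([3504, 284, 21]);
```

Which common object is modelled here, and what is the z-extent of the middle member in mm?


An I-beam. The web height is 442 mm.

Two wide flanges with a thin centred web — an I-beam. Overall 484 mm minus two 21 mm flanges gives a web of 484 − 2·21 = 442 mm.


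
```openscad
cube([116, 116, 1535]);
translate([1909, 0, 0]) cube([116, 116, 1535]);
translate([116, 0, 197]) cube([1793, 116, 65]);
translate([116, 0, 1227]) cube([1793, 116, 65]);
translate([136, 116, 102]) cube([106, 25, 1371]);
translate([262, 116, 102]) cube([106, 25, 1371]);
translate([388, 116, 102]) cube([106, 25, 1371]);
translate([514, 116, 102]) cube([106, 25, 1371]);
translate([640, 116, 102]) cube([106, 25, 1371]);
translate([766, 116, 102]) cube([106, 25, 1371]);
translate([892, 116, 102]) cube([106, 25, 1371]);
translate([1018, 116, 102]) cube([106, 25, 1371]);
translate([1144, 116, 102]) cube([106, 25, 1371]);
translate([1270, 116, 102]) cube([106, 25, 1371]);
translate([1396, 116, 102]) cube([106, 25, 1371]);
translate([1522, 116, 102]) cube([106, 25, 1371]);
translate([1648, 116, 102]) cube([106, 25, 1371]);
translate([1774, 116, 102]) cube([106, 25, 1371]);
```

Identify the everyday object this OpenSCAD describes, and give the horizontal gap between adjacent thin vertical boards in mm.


A fence section. The picket gap is 20 mm.

Two posts, two rails, 14 pickets — a fence section. Span 1793 mm holds 14 pickets of 106 mm with 15 equal gaps: ⌊(1793 − 14·106) / 15⌋ = 20 mm.


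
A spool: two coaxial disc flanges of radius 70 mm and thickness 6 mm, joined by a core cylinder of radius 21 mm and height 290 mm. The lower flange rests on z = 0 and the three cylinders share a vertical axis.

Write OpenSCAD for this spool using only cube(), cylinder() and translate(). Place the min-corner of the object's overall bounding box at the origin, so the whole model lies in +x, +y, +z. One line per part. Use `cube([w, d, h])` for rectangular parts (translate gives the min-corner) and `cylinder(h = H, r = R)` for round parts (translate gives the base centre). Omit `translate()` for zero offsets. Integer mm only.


translate([70, 70, 0]) cylinder(h = 6, r = 70);
translate([70, 70, 6]) cylinder(h = 290, r = 21);
translate([70, 70, 296]) cylinder(h = 6, r = 70);


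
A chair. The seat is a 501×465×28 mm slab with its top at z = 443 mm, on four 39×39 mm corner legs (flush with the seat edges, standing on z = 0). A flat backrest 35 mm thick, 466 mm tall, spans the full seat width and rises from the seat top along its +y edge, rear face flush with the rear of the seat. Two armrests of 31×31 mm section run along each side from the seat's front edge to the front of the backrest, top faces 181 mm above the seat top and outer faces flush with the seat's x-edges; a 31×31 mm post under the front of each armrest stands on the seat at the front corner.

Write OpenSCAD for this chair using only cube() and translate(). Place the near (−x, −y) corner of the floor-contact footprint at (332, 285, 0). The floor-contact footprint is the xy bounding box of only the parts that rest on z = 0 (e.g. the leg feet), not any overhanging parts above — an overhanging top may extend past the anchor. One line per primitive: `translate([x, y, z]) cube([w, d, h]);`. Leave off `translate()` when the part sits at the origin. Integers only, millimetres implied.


translate([332, 285, 415]) cube([501, 465, 28]);
translate([332, 285, 0]) cube([39, 39, 415]);
translate([794, 285, 0]) cube([39, 39, 415]);
translate([332, 711, 0]) cube([39, 39, 415]);
translate([794, 711, 0]) cube([39, 39, 415]);
translate([332, 715, 443]) cube([501, 35, 466]);
translate([332, 285, 593]) cube([31, 430, 31]);
translate([802, 285, 593]) cube([31, 430, 31]);
translate([332, 285, 443]) cube([31, 31, 150]);
translate([802, 285, 443]) cube([31, 31, 150]);


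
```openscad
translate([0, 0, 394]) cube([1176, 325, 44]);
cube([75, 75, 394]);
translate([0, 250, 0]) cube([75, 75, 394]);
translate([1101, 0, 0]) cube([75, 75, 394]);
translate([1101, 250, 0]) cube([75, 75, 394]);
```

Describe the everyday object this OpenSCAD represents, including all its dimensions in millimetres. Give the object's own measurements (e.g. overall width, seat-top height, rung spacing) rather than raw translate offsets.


A bench: a 1176×325 mm seat slab, 44 mm thick, top at z = 438 mm, on four 75×75 mm square legs flush with the seat corners and standing on z = 0.


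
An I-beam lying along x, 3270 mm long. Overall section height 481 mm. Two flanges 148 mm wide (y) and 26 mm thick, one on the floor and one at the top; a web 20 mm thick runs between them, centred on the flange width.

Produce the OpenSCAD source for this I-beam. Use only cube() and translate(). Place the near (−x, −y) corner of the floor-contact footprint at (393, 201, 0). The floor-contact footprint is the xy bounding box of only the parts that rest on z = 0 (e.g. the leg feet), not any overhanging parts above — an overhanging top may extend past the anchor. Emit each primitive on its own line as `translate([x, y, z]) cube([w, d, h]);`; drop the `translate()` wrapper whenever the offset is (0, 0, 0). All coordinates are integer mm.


translate([393, 201, 0]) cube([3270, 148, 26]);
translate([393, 265, 26]) cube([3270, 20, 429]);
translate([393, 201, 455]) cube([3270, 148, 26]);


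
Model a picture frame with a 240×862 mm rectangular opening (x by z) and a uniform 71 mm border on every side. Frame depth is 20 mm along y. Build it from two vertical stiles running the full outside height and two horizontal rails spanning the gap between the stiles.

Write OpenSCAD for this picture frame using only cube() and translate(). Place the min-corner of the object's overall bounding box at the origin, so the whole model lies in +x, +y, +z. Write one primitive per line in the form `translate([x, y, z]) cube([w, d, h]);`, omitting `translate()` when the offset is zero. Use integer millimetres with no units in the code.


cube([71, 20, 1004]);
translate([311, 0, 0]) cube([71, 20, 1004]);
translate([71, 0, 0]) cube([240, 20, 71]);
translate([71, 0, 933]) cube([240, 20, 71]);


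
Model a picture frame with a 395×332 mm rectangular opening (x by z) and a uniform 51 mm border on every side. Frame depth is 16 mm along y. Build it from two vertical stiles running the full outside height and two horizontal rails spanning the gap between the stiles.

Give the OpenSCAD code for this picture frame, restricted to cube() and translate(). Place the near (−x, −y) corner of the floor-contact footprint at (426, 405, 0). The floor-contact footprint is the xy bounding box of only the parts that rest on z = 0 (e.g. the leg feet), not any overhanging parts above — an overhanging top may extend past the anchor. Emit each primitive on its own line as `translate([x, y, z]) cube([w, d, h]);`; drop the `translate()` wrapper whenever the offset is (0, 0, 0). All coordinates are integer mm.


translate([426, 405, 0]) cube([51, 16, 434]);
translate([872, 405, 0]) cube([51, 16, 434]);
translate([477, 405, 0]) cube([395, 16, 51]);
translate([477, 405, 383]) cube([395, 16, 51]);


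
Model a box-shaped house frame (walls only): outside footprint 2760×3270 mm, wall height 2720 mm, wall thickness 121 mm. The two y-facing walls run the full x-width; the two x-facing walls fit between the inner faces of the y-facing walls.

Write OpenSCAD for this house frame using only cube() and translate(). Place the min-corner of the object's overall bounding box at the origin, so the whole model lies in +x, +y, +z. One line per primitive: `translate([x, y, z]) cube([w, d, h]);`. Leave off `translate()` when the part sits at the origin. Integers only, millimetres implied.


cube([2760, 121, 2720]);
translate([0, 3149, 0]) cube([2760, 121, 2720]);
translate([0, 121, 0]) cube([121, 3028, 2720]);
translate([2639, 121, 0]) cube([121, 3028, 2720]);


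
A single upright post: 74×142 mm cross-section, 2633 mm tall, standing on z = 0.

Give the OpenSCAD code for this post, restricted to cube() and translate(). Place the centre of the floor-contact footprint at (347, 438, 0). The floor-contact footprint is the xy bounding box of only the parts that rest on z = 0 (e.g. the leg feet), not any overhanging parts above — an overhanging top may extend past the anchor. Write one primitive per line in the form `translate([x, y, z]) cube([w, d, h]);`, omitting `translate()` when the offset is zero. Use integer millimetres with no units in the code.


translate([310, 367, 0]) cube([74, 142, 2633]);


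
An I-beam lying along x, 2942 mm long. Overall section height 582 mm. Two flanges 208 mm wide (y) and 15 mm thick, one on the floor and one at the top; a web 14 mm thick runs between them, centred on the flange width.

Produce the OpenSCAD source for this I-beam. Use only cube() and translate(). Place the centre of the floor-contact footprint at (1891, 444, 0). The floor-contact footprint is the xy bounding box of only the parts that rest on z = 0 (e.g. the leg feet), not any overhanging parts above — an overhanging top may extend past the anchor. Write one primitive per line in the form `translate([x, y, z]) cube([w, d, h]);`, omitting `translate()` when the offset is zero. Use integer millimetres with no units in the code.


translate([420, 340, 0]) cube([2942, 208, 15]);
translate([420, 437, 15]) cube([2942, 14, 552]);
translate([420, 340, 567]) cube([2942, 208, 15]);


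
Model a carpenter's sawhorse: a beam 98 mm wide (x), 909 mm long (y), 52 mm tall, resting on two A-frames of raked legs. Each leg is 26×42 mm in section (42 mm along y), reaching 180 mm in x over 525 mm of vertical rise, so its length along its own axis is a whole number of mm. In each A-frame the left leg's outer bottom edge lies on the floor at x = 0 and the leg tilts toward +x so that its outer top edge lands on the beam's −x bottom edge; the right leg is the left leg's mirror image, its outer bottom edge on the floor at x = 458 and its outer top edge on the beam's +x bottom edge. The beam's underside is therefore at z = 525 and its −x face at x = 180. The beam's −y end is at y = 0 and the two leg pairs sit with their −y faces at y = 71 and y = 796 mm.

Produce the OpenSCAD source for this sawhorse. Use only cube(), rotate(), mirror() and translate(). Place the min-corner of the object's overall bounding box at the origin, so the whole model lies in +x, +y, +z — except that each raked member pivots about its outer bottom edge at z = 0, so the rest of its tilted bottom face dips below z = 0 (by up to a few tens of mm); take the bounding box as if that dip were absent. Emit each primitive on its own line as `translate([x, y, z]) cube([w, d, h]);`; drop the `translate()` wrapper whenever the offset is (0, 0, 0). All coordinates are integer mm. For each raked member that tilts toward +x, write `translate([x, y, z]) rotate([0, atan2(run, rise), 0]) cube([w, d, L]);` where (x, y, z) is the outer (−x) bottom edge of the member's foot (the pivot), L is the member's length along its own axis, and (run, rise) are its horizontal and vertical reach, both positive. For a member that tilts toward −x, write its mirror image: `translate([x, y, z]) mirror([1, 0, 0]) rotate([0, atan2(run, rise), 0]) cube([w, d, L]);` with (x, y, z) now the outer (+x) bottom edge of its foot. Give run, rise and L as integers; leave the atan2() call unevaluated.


translate([180, 0, 525]) cube([98, 909, 52]);
translate([0, 71, 0]) rotate([0, atan2(180, 525), 0]) cube([26, 42, 555]);
translate([458, 71, 0]) mirror([1, 0, 0]) rotate([0, atan2(180, 525), 0]) cube([26, 42, 555]);
translate([0, 796, 0]) rotate([0, atan2(180, 525), 0]) cube([26, 42, 555]);
translate([458, 796, 0]) mirror([1, 0, 0]) rotate([0, atan2(180, 525), 0]) cube([26, 42, 555]);


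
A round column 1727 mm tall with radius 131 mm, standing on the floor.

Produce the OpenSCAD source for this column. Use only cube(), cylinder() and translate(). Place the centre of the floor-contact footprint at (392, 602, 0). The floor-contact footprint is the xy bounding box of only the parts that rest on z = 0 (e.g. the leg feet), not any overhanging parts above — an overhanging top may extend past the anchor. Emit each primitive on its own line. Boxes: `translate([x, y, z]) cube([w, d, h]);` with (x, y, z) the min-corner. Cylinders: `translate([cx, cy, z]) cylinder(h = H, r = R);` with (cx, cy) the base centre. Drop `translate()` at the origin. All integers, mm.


translate([392, 602, 0]) cylinder(h = 1727, r = 131);


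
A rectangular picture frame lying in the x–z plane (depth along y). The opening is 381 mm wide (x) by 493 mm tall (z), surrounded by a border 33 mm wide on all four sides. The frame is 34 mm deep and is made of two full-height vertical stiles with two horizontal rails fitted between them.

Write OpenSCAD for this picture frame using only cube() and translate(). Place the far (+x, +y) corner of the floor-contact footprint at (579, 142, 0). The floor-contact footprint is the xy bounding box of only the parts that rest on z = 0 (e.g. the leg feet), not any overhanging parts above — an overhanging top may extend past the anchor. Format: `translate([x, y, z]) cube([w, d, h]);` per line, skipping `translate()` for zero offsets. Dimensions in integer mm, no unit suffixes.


translate([132, 108, 0]) cube([33, 34, 559]);
translate([546, 108, 0]) cube([33, 34, 559]);
translate([165, 108, 0]) cube([381, 34, 33]);
translate([165, 108, 526]) cube([381, 34, 33]);


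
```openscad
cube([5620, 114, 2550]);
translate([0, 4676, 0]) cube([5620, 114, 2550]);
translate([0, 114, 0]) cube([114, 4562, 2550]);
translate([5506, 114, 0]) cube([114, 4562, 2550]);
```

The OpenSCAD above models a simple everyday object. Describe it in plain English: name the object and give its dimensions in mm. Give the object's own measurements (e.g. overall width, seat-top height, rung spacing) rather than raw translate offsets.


The wall frame of a small rectangular building: four walls, each 2550 mm tall and 114 mm thick, enclosing a footprint 5620 mm (x) by 4790 mm (y) outside-to-outside, with no floor or roof. The front and back walls (the −y and +y sides) span the full width; the two side walls fit between them.


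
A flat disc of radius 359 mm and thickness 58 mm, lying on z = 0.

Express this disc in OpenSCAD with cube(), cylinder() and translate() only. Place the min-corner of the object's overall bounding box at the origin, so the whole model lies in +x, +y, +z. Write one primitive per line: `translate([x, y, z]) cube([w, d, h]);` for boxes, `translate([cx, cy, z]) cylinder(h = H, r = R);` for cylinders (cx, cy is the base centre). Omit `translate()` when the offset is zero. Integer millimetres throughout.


translate([359, 359, 0]) cylinder(h = 58, r = 359);


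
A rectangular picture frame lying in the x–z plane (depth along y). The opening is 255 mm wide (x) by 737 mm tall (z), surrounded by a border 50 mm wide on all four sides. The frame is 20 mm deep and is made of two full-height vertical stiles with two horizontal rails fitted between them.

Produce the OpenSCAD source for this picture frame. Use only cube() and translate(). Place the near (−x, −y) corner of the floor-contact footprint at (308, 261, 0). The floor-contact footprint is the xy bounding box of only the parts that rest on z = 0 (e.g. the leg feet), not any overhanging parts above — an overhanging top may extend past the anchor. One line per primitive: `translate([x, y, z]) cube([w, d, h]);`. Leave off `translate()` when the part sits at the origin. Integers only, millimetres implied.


translate([308, 261, 0]) cube([50, 20, 837]);
translate([613, 261, 0]) cube([50, 20, 837]);
translate([358, 261, 0]) cube([255, 20, 50]);
translate([358, 261, 787]) cube([255, 20, 50]);


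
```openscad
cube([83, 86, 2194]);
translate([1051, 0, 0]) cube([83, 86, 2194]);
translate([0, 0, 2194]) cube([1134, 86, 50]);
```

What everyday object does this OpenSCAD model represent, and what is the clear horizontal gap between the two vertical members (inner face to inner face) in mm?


A door frame. The clear opening width is 968 mm.

Two 2194 mm tall posts with a header on top — a door frame. The left jamb is 83 mm wide at x = 0; the right jamb starts at x = 1051. The clear opening is 1051 − 83 = 968 mm.


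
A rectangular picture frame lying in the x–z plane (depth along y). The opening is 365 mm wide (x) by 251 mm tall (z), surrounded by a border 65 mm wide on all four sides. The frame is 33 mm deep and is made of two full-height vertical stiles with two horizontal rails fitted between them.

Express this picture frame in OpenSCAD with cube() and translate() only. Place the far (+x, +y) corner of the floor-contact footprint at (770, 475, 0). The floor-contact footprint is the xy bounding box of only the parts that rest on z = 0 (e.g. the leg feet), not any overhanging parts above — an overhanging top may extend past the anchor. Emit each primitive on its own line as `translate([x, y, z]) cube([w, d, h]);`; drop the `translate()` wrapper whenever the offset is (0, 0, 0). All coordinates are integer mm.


translate([275, 442, 0]) cube([65, 33, 381]);
translate([705, 442, 0]) cube([65, 33, 381]);
translate([340, 442, 0]) cube([365, 33, 65]);
translate([340, 442, 316]) cube([365, 33, 65]);


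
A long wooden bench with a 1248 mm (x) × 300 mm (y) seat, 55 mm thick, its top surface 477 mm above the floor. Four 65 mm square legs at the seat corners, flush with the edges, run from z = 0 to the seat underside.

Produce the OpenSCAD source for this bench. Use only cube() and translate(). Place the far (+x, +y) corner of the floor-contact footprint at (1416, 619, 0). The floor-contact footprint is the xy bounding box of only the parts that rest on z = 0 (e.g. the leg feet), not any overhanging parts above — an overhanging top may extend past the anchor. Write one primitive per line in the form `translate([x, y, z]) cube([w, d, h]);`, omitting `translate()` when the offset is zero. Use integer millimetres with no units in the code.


translate([168, 319, 422]) cube([1248, 300, 55]);
translate([168, 319, 0]) cube([65, 65, 422]);
translate([168, 554, 0]) cube([65, 65, 422]);
translate([1351, 319, 0]) cube([65, 65, 422]);
translate([1351, 554, 0]) cube([65, 65, 422]);


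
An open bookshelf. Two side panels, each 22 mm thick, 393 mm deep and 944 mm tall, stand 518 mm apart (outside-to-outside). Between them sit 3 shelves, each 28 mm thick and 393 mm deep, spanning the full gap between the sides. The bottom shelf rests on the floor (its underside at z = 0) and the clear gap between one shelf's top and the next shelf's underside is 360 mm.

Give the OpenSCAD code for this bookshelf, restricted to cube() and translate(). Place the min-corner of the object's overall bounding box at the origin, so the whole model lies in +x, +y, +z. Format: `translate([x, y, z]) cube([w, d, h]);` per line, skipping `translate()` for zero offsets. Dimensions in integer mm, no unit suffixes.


cube([22, 393, 944]);
translate([496, 0, 0]) cube([22, 393, 944]);
translate([22, 0, 0]) cube([474, 393, 28]);
translate([22, 0, 388]) cube([474, 393, 28]);
translate([22, 0, 776]) cube([474, 393, 28]);


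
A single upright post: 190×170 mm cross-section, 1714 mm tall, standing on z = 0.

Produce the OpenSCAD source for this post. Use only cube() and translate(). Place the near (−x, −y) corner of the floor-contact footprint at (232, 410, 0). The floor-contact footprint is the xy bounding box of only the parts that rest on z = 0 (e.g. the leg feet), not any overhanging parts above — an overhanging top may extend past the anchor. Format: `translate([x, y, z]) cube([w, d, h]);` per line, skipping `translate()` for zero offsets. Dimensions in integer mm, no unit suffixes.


translate([232, 410, 0]) cube([190, 170, 1714]);


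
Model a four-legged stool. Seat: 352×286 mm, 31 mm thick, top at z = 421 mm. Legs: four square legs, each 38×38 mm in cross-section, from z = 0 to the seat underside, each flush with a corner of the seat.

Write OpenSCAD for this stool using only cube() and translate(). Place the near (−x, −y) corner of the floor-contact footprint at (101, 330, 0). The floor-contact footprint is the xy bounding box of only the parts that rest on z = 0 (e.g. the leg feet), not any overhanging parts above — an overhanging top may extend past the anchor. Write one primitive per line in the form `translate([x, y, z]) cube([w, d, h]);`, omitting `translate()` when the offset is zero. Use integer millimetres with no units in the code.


translate([101, 330, 390]) cube([352, 286, 31]);
translate([101, 330, 0]) cube([38, 38, 390]);
translate([415, 330, 0]) cube([38, 38, 390]);
translate([101, 578, 0]) cube([38, 38, 390]);
translate([415, 578, 0]) cube([38, 38, 390]);


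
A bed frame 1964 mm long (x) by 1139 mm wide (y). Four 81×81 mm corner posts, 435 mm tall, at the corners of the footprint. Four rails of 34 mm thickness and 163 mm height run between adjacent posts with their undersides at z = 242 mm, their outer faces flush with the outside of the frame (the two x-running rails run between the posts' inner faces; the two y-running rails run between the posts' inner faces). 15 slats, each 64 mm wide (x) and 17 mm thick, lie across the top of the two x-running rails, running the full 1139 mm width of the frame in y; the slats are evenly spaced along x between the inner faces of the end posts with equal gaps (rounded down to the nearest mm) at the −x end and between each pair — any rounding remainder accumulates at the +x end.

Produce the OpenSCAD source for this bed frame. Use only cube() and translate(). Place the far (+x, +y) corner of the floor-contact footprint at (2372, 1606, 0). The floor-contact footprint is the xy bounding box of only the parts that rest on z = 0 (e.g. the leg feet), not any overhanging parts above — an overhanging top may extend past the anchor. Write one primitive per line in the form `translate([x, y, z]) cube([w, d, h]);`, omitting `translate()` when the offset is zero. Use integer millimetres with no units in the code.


translate([408, 467, 0]) cube([81, 81, 435]);
translate([408, 1525, 0]) cube([81, 81, 435]);
translate([2291, 467, 0]) cube([81, 81, 435]);
translate([2291, 1525, 0]) cube([81, 81, 435]);
translate([489, 467, 242]) cube([1802, 34, 163]);
translate([489, 1572, 242]) cube([1802, 34, 163]);
translate([408, 548, 242]) cube([34, 977, 163]);
translate([2338, 548, 242]) cube([34, 977, 163]);
translate([541, 467, 405]) cube([64, 1139, 17]);
translate([657, 467, 405]) cube([64, 1139, 17]);
translate([773, 467, 405]) cube([64, 1139, 17]);
translate([889, 467, 405]) cube([64, 1139, 17]);
translate([1005, 467, 405]) cube([64, 1139, 17]);
translate([1121, 467, 405]) cube([64, 1139, 17]);
translate([1237, 467, 405]) cube([64, 1139, 17]);
translate([1353, 467, 405]) cube([64, 1139, 17]);
translate([1469, 467, 405]) cube([64, 1139, 17]);
translate([1585, 467, 405]) cube([64, 1139, 17]);
translate([1701, 467, 405]) cube([64, 1139, 17]);
translate([1817, 467, 405]) cube([64, 1139, 17]);
translate([1933, 467, 405]) cube([64, 1139, 17]);
translate([2049, 467, 405]) cube([64, 1139, 17]);
translate([2165, 467, 405]) cube([64, 1139, 17]);


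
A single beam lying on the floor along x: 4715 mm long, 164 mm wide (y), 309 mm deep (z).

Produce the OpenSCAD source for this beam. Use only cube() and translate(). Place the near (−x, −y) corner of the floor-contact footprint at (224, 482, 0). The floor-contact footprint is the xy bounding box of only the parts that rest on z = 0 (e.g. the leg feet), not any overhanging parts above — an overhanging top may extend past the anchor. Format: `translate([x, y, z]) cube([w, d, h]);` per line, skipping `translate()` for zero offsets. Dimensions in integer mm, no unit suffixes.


translate([224, 482, 0]) cube([4715, 164, 309]);


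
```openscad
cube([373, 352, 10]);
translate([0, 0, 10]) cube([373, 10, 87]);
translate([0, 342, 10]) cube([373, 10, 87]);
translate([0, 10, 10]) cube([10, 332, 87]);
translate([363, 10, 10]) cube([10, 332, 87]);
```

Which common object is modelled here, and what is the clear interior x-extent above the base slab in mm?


An open box. The internal width is 353 mm.

A 373×352 base slab with four walls standing on it — an open box. The base is 373 mm wide and the walls are 10 mm thick, so the internal width is 373 − 2 × 10 = 353 mm.


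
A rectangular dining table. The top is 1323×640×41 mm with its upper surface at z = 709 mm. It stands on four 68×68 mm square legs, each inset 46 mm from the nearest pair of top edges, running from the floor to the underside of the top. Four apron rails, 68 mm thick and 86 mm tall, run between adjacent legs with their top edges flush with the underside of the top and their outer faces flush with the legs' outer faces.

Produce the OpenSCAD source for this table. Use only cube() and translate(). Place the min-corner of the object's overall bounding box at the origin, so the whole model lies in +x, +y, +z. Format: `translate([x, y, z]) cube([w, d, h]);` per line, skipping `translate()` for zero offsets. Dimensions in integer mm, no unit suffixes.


// leg_h = 709 - 41 = 668
// apron z = 668 - 86 = 582
translate([0, 0, 668]) cube([1323, 640, 41]);
translate([46, 46, 0]) cube([68, 68, 668]);
translate([1209, 46, 0]) cube([68, 68, 668]);
translate([46, 526, 0]) cube([68, 68, 668]);
translate([1209, 526, 0]) cube([68, 68, 668]);
translate([114, 46, 582]) cube([1095, 68, 86]);
translate([114, 526, 582]) cube([1095, 68, 86]);
translate([46, 114, 582]) cube([68, 412, 86]);
translate([1209, 114, 582]) cube([68, 412, 86]);


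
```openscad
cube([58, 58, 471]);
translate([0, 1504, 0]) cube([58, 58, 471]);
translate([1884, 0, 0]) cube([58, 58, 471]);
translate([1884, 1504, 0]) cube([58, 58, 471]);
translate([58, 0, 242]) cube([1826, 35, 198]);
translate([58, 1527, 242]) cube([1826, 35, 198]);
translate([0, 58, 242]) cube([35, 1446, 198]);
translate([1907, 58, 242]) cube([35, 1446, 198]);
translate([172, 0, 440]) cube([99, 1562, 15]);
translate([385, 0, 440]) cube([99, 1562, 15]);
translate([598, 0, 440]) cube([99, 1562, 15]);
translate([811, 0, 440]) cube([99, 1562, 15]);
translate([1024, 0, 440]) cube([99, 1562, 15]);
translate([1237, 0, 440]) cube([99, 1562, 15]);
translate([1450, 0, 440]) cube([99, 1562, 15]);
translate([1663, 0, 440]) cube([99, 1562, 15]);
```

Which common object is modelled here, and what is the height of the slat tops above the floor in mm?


A bed frame. The slat-top height is 455 mm.

Four posts, four rails, and a row of slats — a bed frame. Slats sit on the rails at z = 242 + 198 = 440; with slat thickness 15, the top is 455 mm.


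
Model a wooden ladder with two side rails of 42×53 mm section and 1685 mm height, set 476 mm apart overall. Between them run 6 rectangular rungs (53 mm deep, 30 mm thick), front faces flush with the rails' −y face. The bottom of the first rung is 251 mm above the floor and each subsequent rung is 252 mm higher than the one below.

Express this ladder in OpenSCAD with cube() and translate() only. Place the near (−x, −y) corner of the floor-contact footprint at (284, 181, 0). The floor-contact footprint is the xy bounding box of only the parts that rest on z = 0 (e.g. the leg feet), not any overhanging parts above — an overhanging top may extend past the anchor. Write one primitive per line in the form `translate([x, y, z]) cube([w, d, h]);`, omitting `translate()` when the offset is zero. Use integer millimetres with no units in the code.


translate([284, 181, 0]) cube([42, 53, 1685]);
translate([718, 181, 0]) cube([42, 53, 1685]);
translate([326, 181, 251]) cube([392, 53, 30]);
translate([326, 181, 503]) cube([392, 53, 30]);
translate([326, 181, 755]) cube([392, 53, 30]);
translate([326, 181, 1007]) cube([392, 53, 30]);
translate([326, 181, 1259]) cube([392, 53, 30]);
translate([326, 181, 1511]) cube([392, 53, 30]);
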